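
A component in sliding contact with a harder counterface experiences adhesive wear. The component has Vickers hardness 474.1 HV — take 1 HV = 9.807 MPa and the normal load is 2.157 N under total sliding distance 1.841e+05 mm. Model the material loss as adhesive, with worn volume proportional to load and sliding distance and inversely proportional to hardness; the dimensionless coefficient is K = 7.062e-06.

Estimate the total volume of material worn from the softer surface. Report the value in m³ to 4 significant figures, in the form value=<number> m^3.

Intermediate values are displayed rounded — all arithmetic holds exact precision, and a single final rounding, at four significant digits.
Convert: The distance L = 1.841e+05 mm = 184.1 m.
Convert: Hardness H = 474.1 HV × 9.807 MPa/HV = 4649 MPa = 4.649e+09 Pa.
Restated in SI base units: W = 2.157 N, H = 4.649e+09 Pa, K = 7.062e-06.
Archard relation: V = K·W·L/H = 7.062e-06 · 2.157 · 184.1 / 4.649e+09 = 6.032e-13 m³.

value=6.032e-13 m^3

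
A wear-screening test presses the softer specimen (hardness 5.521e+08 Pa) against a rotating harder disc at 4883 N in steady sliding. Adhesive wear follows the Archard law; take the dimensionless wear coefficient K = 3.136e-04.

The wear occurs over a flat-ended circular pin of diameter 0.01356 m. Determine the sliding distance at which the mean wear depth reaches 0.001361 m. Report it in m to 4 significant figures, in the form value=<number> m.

The algebra carries exact precision — displayed values are rounded, and one last rounding, at 4 significant digits.
Contact area A = π·d²/4 = π·(0.01356 m)²/4 = 1.444e-04 m².
Expressed in SI base units: W = 4883 N, H = 5.521e+08 Pa, K = 3.136e-04.
Wearable volume V_lim = h_lim·A = 0.001361 · 1.444e-04 = 1.965e-07 m³.
Thus life L = V_lim·H/(K·W) = 1.965e-07 · 5.521e+08 / (3.136e-04 · 4883) = 70.86 m.

value=70.86 m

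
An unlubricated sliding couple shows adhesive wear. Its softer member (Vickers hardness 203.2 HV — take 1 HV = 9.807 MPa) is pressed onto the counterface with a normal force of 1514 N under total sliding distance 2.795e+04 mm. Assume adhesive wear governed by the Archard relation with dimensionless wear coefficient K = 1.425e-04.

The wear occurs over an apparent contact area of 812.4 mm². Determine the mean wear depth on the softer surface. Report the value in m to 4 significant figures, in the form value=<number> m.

The computation runs at full float precision — the intermediates are shown rounded — a single final rounding, at four significant digits.
Total distance L = 2.795e+04 mm = 27.95 m.
Hardness H = 203.2 HV × 9.807 MPa/HV = 1993 MPa = 1.993e+09 Pa.
Contact area A = 812.4 mm² = 8.124e-04 m².
Expressed in SI base units: W = 1514 N, H = 1.993e+09 Pa, K = 1.425e-04.
Apply Archard: V = K·W·L/H = 1.425e-04 · 1514 · 27.95 / 1.993e+09 = 3.026e-09 m³.
Mean depth h = V/A = 3.026e-09 / 8.124e-04 = 3.725e-06 m.

value=3.725e-06 m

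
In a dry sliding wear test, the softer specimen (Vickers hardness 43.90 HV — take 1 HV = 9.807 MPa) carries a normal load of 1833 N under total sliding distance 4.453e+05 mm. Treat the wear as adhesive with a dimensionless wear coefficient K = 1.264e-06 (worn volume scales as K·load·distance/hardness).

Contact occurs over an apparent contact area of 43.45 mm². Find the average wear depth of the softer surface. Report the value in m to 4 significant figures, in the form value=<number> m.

value=5.515e-05 m

Shown intermediates are rounded. Each operation holds exact precision. Rounded just once: 4 significant digits.
Path length L = 4.453e+05 mm = 445.3 m.
Hardness H = 43.90 HV × 9.807 MPa/HV = 430.5 MPa = 4.305e+08 Pa.
Contact area A = 43.45 mm² = 4.345e-05 m².
Working in SI base units: W = 1833 N, H = 4.305e+08 Pa, K = 1.264e-06.
Archard relation: V = K·W·L/H = 1.264e-06 · 1833 · 445.3 / 4.305e+08 = 2.396e-09 m³.
Average depth h = V/A = 2.396e-09 / 4.345e-05 = 5.515e-05 m.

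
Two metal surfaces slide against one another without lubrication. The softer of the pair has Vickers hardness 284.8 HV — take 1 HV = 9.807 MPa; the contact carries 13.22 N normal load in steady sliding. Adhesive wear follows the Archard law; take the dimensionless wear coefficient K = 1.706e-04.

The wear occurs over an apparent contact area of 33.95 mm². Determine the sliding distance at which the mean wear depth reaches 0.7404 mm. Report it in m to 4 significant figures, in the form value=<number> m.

value=3.113e+04 m

Each operation maintains full float precision, and the intermediates appear rounded, and one final rounding to 4 significant figures.
Hardness H = 284.8 HV × 9.807 MPa/HV = 2793 MPa = 2.793e+09 Pa.
Contact area A = 33.95 mm² = 3.395e-05 m².
Depth limit h_lim = 0.7404 mm = 7.404e-04 m.
Restated in SI base units: W = 13.22 N, H = 2.793e+09 Pa, K = 1.706e-04.
Volume at the limit: V_lim = h_lim·A = 7.404e-04 · 3.395e-05 = 2.514e-08 m³.
Sliding life L = V_lim·H/(K·W) = 2.514e-08 · 2.793e+09 / (1.706e-04 · 13.22) = 3.113e+04 m.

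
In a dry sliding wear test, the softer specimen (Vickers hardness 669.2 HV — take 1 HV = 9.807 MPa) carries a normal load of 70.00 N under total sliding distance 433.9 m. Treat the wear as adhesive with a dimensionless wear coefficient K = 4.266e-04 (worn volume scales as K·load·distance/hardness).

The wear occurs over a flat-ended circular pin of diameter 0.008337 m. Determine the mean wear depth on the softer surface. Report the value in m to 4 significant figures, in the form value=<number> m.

The computation maintains exact precision, and intermediates appear rounded. Rounded just once: four significant digits.
Convert: Hardness H = 669.2 HV × 9.807 MPa/HV = 6563 MPa = 6.563e+09 Pa.
Convert: Contact area A = π·d²/4 = π·(0.008337 m)²/4 = 5.459e-05 m².
Collected in SI base units: W = 70.00 N, H = 6.563e+09 Pa, K = 4.266e-04.
Wear volume V = K·W·L/H = 4.266e-04 · 70.00 · 433.9 / 6.563e+09 = 1.974e-09 m³.
Wear depth h = V/A = 1.974e-09 / 5.459e-05 = 3.617e-05 m.

value=3.617e-05 m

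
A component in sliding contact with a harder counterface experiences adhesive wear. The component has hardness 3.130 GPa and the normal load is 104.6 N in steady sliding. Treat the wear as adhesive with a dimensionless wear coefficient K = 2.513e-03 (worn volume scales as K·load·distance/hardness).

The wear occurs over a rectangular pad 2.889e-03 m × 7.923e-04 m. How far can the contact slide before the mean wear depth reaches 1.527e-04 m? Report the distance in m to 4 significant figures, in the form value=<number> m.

value=4.162 m

Each operation runs at exact precision. Printed values are rounded — a lone final rounding to four significant figures.
Convert: Hardness H = 3.130 GPa = 3.130e+09 Pa.
Convert: Contact area A = 2.889e-03 m × 7.923e-04 m = 2.289e-06 m².
In SI base units, W = 104.6 N, H = 3.130e+09 Pa, K = 2.513e-03.
Limit volume V_lim = h_lim·A = 1.527e-04 · 2.289e-06 = 3.495e-10 m³.
Thus life L = V_lim·H/(K·W) = 3.495e-10 · 3.130e+09 / (2.513e-03 · 104.6) = 4.162 m.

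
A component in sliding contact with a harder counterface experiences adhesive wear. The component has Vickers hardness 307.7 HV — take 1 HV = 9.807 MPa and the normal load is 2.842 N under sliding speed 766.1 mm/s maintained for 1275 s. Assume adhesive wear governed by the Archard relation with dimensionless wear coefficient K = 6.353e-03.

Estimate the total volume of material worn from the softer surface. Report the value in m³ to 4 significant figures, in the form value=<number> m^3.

Quoted intermediates are rounded. All arithmetic maintains exact precision — a lone final rounding: 4 significant figures.
Convert: Sliding speed v = 766.1 mm/s = 0.7661 m/s. Total distance L = v·t = 0.7661 m/s × 1275 s = 976.8 m.
Convert: Hardness H = 307.7 HV × 9.807 MPa/HV = 3018 MPa = 3.018e+09 Pa.
Collected in SI base units: W = 2.842 N, H = 3.018e+09 Pa, K = 6.353e-03.
By Archard's law, V = K·W·L/H = 6.353e-03 · 2.842 · 976.8 / 3.018e+09 = 5.844e-09 m³.

value=5.844e-09 m^3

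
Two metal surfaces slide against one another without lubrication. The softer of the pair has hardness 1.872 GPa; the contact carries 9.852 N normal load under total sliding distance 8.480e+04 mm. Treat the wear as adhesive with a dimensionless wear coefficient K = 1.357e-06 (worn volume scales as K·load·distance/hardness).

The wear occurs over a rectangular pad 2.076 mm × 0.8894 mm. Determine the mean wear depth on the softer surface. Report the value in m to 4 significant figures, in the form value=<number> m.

The computation maintains full float precision; the intermediates are printed rounded — one final rounding to 4 significant figures.
Sliding distance L = 8.480e+04 mm = 84.80 m.
Hardness H = 1.872 GPa = 1.872e+09 Pa.
Pad sides 2.076 mm × 0.8894 mm = 2.076e-03 m × 8.894e-04 m. Contact area A = 2.076e-03 m × 8.894e-04 m = 1.846e-06 m².
Expressed in SI base units: W = 9.852 N, H = 1.872e+09 Pa, K = 1.357e-06.
Archard volume V = K·W·L/H = 1.357e-06 · 9.852 · 84.80 / 1.872e+09 = 6.056e-13 m³.
Average depth h = V/A = 6.056e-13 / 1.846e-06 = 3.280e-07 m.

value=3.280e-07 m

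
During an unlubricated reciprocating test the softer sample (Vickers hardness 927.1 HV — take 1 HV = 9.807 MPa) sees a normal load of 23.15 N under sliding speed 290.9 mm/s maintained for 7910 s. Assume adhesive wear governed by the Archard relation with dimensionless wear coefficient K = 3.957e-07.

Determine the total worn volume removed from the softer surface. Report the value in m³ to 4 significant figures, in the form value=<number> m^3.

value=2.318e-12 m^3

Intermediate values are displayed rounded. The algebra holds full float precision; rounded once at the end: 4 significant figures.
Sliding speed v = 290.9 mm/s = 0.2909 m/s. Path length L = v·t = 0.2909 m/s × 7910 s = 2301 m.
Hardness H = 927.1 HV × 9.807 MPa/HV = 9092 MPa = 9.092e+09 Pa.
Restated in SI base units: W = 23.15 N, H = 9.092e+09 Pa, K = 3.957e-07.
Worn volume V = K·W·L/H = 3.957e-07 · 23.15 · 2301 / 9.092e+09 = 2.318e-12 m³.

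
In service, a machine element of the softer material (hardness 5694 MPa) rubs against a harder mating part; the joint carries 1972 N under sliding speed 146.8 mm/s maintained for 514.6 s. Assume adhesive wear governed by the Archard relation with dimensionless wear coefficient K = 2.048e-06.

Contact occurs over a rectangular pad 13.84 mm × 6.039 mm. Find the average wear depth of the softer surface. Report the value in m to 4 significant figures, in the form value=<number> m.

Intermediate values are displayed rounded; the algebra maintains full precision. Rounded once at the end, at 4 significant digits.
Convert: Sliding speed v = 146.8 mm/s = 0.1468 m/s. Distance L = v·t = 0.1468 m/s × 514.6 s = 75.54 m.
Convert: Hardness H = 5694 MPa = 5.694e+09 Pa.
Convert: Pad sides 13.84 mm × 6.039 mm = 0.01384 m × 0.006039 m. Contact area A = 0.01384 m × 0.006039 m = 8.358e-05 m².
As SI base values: W = 1972 N, H = 5.694e+09 Pa, K = 2.048e-06.
Volume removed: V = K·W·L/H = 2.048e-06 · 1972 · 75.54 / 5.694e+09 = 5.358e-11 m³.
Wear depth h = V/A = 5.358e-11 / 8.358e-05 = 6.411e-07 m.

value=6.411e-07 m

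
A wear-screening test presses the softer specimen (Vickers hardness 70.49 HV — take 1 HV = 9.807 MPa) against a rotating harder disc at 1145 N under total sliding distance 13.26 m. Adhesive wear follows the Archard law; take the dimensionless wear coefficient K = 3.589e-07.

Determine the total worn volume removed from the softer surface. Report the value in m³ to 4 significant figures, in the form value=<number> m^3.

value=7.882e-12 m^3

All arithmetic keeps full precision; intermediate values are shown rounded. Rounded just once: four significant figures.
Hardness H = 70.49 HV × 9.807 MPa/HV = 691.3 MPa = 6.913e+08 Pa.
In SI base units, W = 1145 N, H = 6.913e+08 Pa, K = 3.589e-07.
Worn volume V = K·W·L/H = 3.589e-07 · 1145 · 13.26 / 6.913e+08 = 7.882e-12 m³.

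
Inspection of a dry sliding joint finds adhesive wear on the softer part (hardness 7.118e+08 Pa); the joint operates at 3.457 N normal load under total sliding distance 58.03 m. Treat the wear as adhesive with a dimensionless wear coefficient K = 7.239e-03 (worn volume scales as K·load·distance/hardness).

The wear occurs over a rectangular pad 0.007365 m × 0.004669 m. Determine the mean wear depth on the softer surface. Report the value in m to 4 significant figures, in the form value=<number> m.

value=5.933e-05 m

The computation holds exact precision, and quoted intermediates are rounded; rounded just once to four significant figures.
Contact area A = 0.007365 m × 0.004669 m = 3.439e-05 m².
As SI base values: W = 3.457 N, H = 7.118e+08 Pa, K = 7.239e-03.
Worn volume V = K·W·L/H = 7.239e-03 · 3.457 · 58.03 / 7.118e+08 = 2.040e-09 m³.
Depth h = V/A = 2.040e-09 / 3.439e-05 = 5.933e-05 m.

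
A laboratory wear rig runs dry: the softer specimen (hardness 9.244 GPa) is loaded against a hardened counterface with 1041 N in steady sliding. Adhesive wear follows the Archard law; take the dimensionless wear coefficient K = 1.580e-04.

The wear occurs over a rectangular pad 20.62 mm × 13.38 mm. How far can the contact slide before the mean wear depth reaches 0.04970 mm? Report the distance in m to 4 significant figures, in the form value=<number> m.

value=770.6 m

The intermediates are printed rounded; the algebra holds full float precision, and a single final rounding: 4 significant digits.
Convert: Hardness H = 9.244 GPa = 9.244e+09 Pa.
Convert: Pad sides 20.62 mm × 13.38 mm = 0.02062 m × 0.01338 m. Contact area A = 0.02062 m × 0.01338 m = 2.759e-04 m².
Convert: Depth limit h_lim = 0.04970 mm = 4.970e-05 m.
In SI base units: W = 1041 N, H = 9.244e+09 Pa, K = 1.580e-04.
At the depth limit, V_lim = h_lim·A = 4.970e-05 · 2.759e-04 = 1.371e-08 m³.
Sliding life L = V_lim·H/(K·W) = 1.371e-08 · 9.244e+09 / (1.580e-04 · 1041) = 770.6 m.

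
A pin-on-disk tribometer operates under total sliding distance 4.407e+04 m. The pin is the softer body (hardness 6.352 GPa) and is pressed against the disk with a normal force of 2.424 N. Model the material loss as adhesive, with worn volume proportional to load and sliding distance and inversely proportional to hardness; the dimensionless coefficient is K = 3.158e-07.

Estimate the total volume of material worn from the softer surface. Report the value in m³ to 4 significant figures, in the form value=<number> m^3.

value=5.311e-12 m^3

The algebra keeps full float precision, and the intermediates are printed rounded. Rounded once at the end, at 4 significant digits.
Convert: Hardness H = 6.352 GPa = 6.352e+09 Pa.
In SI base units, W = 2.424 N, H = 6.352e+09 Pa, K = 3.158e-07.
The Archard volume V = K·W·L/H = 3.158e-07 · 2.424 · 4.407e+04 / 6.352e+09 = 5.311e-12 m³.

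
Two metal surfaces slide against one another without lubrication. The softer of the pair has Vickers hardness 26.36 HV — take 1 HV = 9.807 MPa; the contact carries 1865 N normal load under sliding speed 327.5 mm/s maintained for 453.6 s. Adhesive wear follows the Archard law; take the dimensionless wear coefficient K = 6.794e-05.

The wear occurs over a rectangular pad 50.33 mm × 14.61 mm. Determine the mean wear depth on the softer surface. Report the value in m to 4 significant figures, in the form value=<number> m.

value=9.902e-05 m

Intermediates are displayed rounded — all working math keeps exact precision; one final rounding, at four significant figures.
Convert: Sliding speed v = 327.5 mm/s = 0.3275 m/s. Total distance L = v·t = 0.3275 m/s × 453.6 s = 148.6 m.
Convert: Hardness H = 26.36 HV × 9.807 MPa/HV = 258.5 MPa = 2.585e+08 Pa.
Convert: Pad sides 50.33 mm × 14.61 mm = 0.05033 m × 0.01461 m. Contact area A = 0.05033 m × 0.01461 m = 7.353e-04 m².
In SI base units: W = 1865 N, H = 2.585e+08 Pa, K = 6.794e-05.
Worn volume V = K·W·L/H = 6.794e-05 · 1865 · 148.6 / 2.585e+08 = 7.281e-08 m³.
Mean wear depth h = V/A = 7.281e-08 / 7.353e-04 = 9.902e-05 m.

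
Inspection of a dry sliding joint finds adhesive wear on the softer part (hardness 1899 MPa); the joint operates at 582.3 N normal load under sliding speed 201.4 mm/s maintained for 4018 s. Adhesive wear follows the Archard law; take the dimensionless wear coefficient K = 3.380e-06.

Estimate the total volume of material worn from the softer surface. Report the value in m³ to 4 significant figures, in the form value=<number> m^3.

value=8.387e-10 m^3

The intermediates are displayed rounded; all arithmetic runs at full precision — a single final rounding to four significant figures.
Sliding speed v = 201.4 mm/s = 0.2014 m/s. Path length L = v·t = 0.2014 m/s × 4018 s = 809.2 m.
Hardness H = 1899 MPa = 1.899e+09 Pa.
In SI base units: W = 582.3 N, H = 1.899e+09 Pa, K = 3.380e-06.
Volume removed: V = K·W·L/H = 3.380e-06 · 582.3 · 809.2 / 1.899e+09 = 8.387e-10 m³.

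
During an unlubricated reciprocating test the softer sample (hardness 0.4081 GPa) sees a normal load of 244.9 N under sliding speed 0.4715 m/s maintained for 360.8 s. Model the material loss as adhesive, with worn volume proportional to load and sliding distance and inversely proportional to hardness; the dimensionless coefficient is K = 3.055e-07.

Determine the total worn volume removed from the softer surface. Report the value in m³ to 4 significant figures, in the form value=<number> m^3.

value=3.119e-11 m^3

Quoted intermediates are rounded — the computation keeps exact precision, and one last rounding: 4 significant figures.
Convert: Path length L = v·t = 0.4715 m/s × 360.8 s = 170.1 m.
Convert: Hardness H = 0.4081 GPa = 4.081e+08 Pa.
Expressed in SI base units: W = 244.9 N, H = 4.081e+08 Pa, K = 3.055e-07.
Archard relation: V = K·W·L/H = 3.055e-07 · 244.9 · 170.1 / 4.081e+08 = 3.119e-11 m³.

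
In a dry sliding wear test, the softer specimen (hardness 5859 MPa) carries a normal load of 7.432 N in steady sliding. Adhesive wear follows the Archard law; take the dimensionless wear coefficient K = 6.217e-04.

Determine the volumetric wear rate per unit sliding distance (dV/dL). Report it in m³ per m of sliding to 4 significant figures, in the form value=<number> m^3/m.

value=7.886e-13 m^3/m

All working math carries exact precision; intermediate values are shown rounded. Rounded once at the end to four significant figures.
Convert: Hardness H = 5859 MPa = 5.859e+09 Pa.
Working in SI base units: W = 7.432 N, H = 5.859e+09 Pa, K = 6.217e-04.
Wear rate dV/dL = K·W/H, so: 6.217e-04 · 7.432 / 5.859e+09 = 7.886e-13 m³/m.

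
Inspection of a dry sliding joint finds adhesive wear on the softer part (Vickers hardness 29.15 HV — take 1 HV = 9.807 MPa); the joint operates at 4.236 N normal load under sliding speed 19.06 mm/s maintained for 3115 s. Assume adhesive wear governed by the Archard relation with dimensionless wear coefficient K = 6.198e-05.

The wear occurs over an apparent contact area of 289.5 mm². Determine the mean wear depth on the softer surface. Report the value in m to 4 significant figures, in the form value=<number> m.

Every step keeps exact precision. Quoted intermediates are rounded, and rounded just once to 4 significant figures.
Convert: Sliding speed v = 19.06 mm/s = 0.01906 m/s. Distance covered L = v·t = 0.01906 m/s × 3115 s = 59.37 m.
Convert: Hardness H = 29.15 HV × 9.807 MPa/HV = 285.9 MPa = 2.859e+08 Pa.
Convert: Contact area A = 289.5 mm² = 2.895e-04 m².
In SI base units: W = 4.236 N, H = 2.859e+08 Pa, K = 6.198e-05.
Volume removed: V = K·W·L/H = 6.198e-05 · 4.236 · 59.37 / 2.859e+08 = 5.453e-11 m³.
Mean depth h = V/A = 5.453e-11 / 2.895e-04 = 1.883e-07 m.

value=1.883e-07 m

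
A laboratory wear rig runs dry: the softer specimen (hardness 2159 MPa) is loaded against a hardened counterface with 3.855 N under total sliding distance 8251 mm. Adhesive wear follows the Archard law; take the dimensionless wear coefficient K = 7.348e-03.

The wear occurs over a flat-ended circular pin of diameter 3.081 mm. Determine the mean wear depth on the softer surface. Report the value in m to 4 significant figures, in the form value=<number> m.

Every step keeps full precision; intermediate values are printed rounded, and a lone final rounding to four significant figures.
Convert: Path length L = 8251 mm = 8.251 m.
Convert: Hardness H = 2159 MPa = 2.159e+09 Pa.
Convert: Pin diameter d = 3.081 mm = 0.003081 m. Contact area A = π·d²/4 = π·(0.003081 m)²/4 = 7.455e-06 m².
In SI base units: W = 3.855 N, H = 2.159e+09 Pa, K = 7.348e-03.
The Archard volume V = K·W·L/H = 7.348e-03 · 3.855 · 8.251 / 2.159e+09 = 1.083e-10 m³.
Depth of wear h = V/A = 1.083e-10 / 7.455e-06 = 1.452e-05 m.

value=1.452e-05 m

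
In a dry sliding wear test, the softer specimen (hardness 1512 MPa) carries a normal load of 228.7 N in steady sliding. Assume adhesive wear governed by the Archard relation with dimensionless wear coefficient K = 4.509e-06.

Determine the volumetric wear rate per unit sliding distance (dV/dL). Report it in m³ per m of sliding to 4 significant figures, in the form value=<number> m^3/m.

value=6.820e-13 m^3/m

The intermediates appear rounded, and the algebra holds exact precision, and rounded just once to four significant digits.
Hardness H = 1512 MPa = 1.512e+09 Pa.
Working in SI base units: W = 228.7 N, H = 1.512e+09 Pa, K = 4.509e-06.
Sliding wear rate dV/dL = K·W/H — distance-free: 4.509e-06 · 228.7 / 1.512e+09 = 6.820e-13 m³/m.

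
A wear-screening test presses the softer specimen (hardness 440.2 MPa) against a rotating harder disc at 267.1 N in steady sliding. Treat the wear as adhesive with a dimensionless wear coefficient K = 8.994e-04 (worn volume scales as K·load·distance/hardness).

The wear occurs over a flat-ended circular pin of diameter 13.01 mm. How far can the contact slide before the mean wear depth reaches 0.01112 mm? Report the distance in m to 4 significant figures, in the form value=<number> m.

Each operation maintains full precision; intermediate values appear rounded. Rounded once at the end, at four significant digits.
Convert: Hardness H = 440.2 MPa = 4.402e+08 Pa.
Convert: Pin diameter d = 13.01 mm = 0.01301 m. Contact area A = π·d²/4 = π·(0.01301 m)²/4 = 1.329e-04 m².
Convert: Depth limit h_lim = 0.01112 mm = 1.112e-05 m.
Working in SI base units: W = 267.1 N, H = 4.402e+08 Pa, K = 8.994e-04.
At the depth limit, V_lim = h_lim·A = 1.112e-05 · 1.329e-04 = 1.478e-09 m³.
Sliding life L = V_lim·H/(K·W) = 1.478e-09 · 4.402e+08 / (8.994e-04 · 267.1) = 2.709 m.

value=2.709 m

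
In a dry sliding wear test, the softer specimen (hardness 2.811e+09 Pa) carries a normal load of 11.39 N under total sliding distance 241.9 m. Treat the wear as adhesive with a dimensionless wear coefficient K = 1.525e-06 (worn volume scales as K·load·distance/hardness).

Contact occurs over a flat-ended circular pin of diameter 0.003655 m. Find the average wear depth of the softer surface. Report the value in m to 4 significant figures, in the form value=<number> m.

value=1.425e-07 m

Intermediate values appear rounded. All arithmetic maintains full float precision — a single final rounding: four significant figures.
Contact area A = π·d²/4 = π·(0.003655 m)²/4 = 1.049e-05 m².
In SI base units, W = 11.39 N, H = 2.811e+09 Pa, K = 1.525e-06.
Volume removed: V = K·W·L/H = 1.525e-06 · 11.39 · 241.9 / 2.811e+09 = 1.495e-12 m³.
Depth h = V/A = 1.495e-12 / 1.049e-05 = 1.425e-07 m.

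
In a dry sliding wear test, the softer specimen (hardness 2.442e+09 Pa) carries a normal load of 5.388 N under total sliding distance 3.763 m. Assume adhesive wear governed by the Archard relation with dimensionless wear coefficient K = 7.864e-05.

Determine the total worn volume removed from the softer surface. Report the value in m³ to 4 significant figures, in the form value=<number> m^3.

value=6.529e-13 m^3

Printed values are rounded; the computation runs at full precision — rounded once at the end to 4 significant digits.
As SI base values: W = 5.388 N, H = 2.442e+09 Pa, K = 7.864e-05.
By Archard's law, V = K·W·L/H = 7.864e-05 · 5.388 · 3.763 / 2.442e+09 = 6.529e-13 m³.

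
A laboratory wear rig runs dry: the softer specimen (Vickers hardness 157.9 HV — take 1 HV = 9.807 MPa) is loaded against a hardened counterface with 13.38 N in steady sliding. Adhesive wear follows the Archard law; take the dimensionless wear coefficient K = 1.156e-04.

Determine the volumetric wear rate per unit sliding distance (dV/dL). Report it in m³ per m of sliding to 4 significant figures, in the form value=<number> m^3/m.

value=9.988e-13 m^3/m

All working math keeps full precision, and intermediates are printed rounded, and one last rounding: four significant digits.
Convert: Hardness H = 157.9 HV × 9.807 MPa/HV = 1549 MPa = 1.549e+09 Pa.
In SI base units: W = 13.38 N, H = 1.549e+09 Pa, K = 1.156e-04.
Rate of wear dV/dL = K·W/H: 1.156e-04 · 13.38 / 1.549e+09 = 9.988e-13 m³/m.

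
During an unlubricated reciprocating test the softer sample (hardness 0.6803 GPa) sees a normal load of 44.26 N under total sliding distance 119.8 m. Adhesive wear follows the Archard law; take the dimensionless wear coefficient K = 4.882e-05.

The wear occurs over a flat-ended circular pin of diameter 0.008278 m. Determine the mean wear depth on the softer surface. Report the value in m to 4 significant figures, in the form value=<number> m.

Intermediate values are displayed rounded — all arithmetic carries full float precision. Rounded once at the end, at 4 significant digits.
Convert: Hardness H = 0.6803 GPa = 6.803e+08 Pa.
Convert: Contact area A = π·d²/4 = π·(0.008278 m)²/4 = 5.382e-05 m².
Collected in SI base units: W = 44.26 N, H = 6.803e+08 Pa, K = 4.882e-05.
By Archard's law, V = K·W·L/H = 4.882e-05 · 44.26 · 119.8 / 6.803e+08 = 3.805e-10 m³.
Wear depth h = V/A = 3.805e-10 / 5.382e-05 = 7.070e-06 m.

value=7.070e-06 m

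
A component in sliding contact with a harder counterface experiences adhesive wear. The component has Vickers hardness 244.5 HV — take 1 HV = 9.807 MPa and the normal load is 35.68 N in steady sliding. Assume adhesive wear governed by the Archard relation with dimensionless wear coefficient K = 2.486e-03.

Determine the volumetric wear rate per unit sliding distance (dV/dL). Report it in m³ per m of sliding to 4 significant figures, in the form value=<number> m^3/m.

value=3.699e-11 m^3/m

Intermediates appear rounded, and each operation maintains full precision; one last rounding, at 4 significant digits.
Hardness H = 244.5 HV × 9.807 MPa/HV = 2398 MPa = 2.398e+09 Pa.
SI base units throughout: W = 35.68 N, H = 2.398e+09 Pa, K = 2.486e-03.
Volumetric rate dV/dL = K·W/H, per unit distance: 2.486e-03 · 35.68 / 2.398e+09 = 3.699e-11 m³/m.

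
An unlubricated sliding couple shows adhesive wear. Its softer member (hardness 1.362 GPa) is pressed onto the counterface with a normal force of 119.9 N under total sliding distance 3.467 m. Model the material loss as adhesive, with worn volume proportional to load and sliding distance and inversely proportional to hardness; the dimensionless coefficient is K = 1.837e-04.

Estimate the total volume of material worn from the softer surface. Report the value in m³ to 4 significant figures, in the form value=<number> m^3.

The intermediates are displayed rounded, and every step runs at full precision. Rounded just once: four significant digits.
Hardness H = 1.362 GPa = 1.362e+09 Pa.
Working in SI base units: W = 119.9 N, H = 1.362e+09 Pa, K = 1.837e-04.
Volume removed: V = K·W·L/H = 1.837e-04 · 119.9 · 3.467 / 1.362e+09 = 5.607e-11 m³.

value=5.607e-11 m^3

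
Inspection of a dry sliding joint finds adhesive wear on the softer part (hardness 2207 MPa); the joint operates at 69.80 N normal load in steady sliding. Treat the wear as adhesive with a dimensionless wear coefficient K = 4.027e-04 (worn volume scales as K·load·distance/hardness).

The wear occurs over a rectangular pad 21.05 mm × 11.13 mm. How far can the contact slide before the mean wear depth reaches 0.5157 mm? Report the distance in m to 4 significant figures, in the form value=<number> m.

value=9487 m

The computation keeps full precision. Intermediates are shown rounded, and one final rounding: four significant figures.
Convert: Hardness H = 2207 MPa = 2.207e+09 Pa.
Convert: Pad sides 21.05 mm × 11.13 mm = 0.02105 m × 0.01113 m. Contact area A = 0.02105 m × 0.01113 m = 2.343e-04 m².
Convert: Depth limit h_lim = 0.5157 mm = 5.157e-04 m.
Restated in SI base units: W = 69.80 N, H = 2.207e+09 Pa, K = 4.027e-04.
At the depth limit, V_lim = h_lim·A = 5.157e-04 · 2.343e-04 = 1.208e-07 m³.
Life L = V_lim·H/(K·W) = 1.208e-07 · 2.207e+09 / (4.027e-04 · 69.80) = 9487 m.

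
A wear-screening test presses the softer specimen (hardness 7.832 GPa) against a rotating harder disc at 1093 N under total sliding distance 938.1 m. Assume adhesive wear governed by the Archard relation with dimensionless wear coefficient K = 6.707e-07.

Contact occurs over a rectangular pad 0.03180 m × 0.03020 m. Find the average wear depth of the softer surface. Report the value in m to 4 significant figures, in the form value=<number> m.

value=9.143e-08 m

Printed values are rounded. Each operation runs at full float precision. Rounded once at the end to 4 significant digits.
Hardness H = 7.832 GPa = 7.832e+09 Pa.
Contact area A = 0.03180 m × 0.03020 m = 9.604e-04 m².
In SI base units, W = 1093 N, H = 7.832e+09 Pa, K = 6.707e-07.
By Archard's law, V = K·W·L/H = 6.707e-07 · 1093 · 938.1 / 7.832e+09 = 8.781e-11 m³.
Depth of wear h = V/A = 8.781e-11 / 9.604e-04 = 9.143e-08 m.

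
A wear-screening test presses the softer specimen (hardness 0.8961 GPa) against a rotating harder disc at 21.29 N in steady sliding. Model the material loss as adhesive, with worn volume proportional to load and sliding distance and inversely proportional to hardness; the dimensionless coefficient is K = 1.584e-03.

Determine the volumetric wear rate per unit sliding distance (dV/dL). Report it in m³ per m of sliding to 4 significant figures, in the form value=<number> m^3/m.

Each operation holds full precision, and intermediates are printed rounded; rounded just once: 4 significant figures.
Hardness H = 0.8961 GPa = 8.961e+08 Pa.
In SI base units: W = 21.29 N, H = 8.961e+08 Pa, K = 1.584e-03.
Sliding wear rate dV/dL = K·W/H, so: 1.584e-03 · 21.29 / 8.961e+08 = 3.763e-11 m³/m.

value=3.763e-11 m^3/m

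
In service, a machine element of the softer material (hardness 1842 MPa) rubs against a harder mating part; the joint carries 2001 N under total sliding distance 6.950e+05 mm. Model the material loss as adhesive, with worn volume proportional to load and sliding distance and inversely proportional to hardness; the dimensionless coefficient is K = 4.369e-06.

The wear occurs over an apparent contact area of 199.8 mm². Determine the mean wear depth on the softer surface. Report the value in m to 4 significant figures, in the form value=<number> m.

Quoted intermediates are rounded; the algebra runs at full precision, and rounded once at the end, at four significant digits.
Convert: Total distance L = 6.950e+05 mm = 695.0 m.
Convert: Hardness H = 1842 MPa = 1.842e+09 Pa.
Convert: Contact area A = 199.8 mm² = 1.998e-04 m².
Working in SI base units: W = 2001 N, H = 1.842e+09 Pa, K = 4.369e-06.
Wear volume V = K·W·L/H = 4.369e-06 · 2001 · 695.0 / 1.842e+09 = 3.299e-09 m³.
Depth of wear h = V/A = 3.299e-09 / 1.998e-04 = 1.651e-05 m.

value=1.651e-05 m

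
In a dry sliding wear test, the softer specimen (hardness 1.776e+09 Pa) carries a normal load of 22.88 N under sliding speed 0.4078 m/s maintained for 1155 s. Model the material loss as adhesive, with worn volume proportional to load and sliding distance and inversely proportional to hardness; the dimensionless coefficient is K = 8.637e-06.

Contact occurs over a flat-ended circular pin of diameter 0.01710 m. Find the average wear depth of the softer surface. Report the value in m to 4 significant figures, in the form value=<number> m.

Intermediate values are shown rounded — every step holds full precision — a lone final rounding: 4 significant digits.
Sliding distance L = v·t = 0.4078 m/s × 1155 s = 471.0 m.
Contact area A = π·d²/4 = π·(0.01710 m)²/4 = 2.297e-04 m².
Working in SI base units: W = 22.88 N, H = 1.776e+09 Pa, K = 8.637e-06.
Volume removed: V = K·W·L/H = 8.637e-06 · 22.88 · 471.0 / 1.776e+09 = 5.241e-11 m³.
Mean depth h = V/A = 5.241e-11 / 2.297e-04 = 2.282e-07 m.

value=2.282e-07 m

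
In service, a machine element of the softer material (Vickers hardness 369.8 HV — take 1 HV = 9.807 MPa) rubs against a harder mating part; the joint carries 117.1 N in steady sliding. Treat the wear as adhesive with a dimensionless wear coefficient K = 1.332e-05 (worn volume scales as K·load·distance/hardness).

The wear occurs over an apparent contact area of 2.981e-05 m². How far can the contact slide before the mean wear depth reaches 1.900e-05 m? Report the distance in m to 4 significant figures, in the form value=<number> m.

The algebra keeps full precision; intermediate values are displayed rounded — rounded just once, at four significant figures.
Convert: Hardness H = 369.8 HV × 9.807 MPa/HV = 3627 MPa = 3.627e+09 Pa.
SI base units throughout: W = 117.1 N, H = 3.627e+09 Pa, K = 1.332e-05.
Permissible volume V_lim = h_lim·A = 1.900e-05 · 2.981e-05 = 5.664e-10 m³.
Life L = V_lim·H/(K·W) = 5.664e-10 · 3.627e+09 / (1.332e-05 · 117.1) = 1317 m.

value=1317 m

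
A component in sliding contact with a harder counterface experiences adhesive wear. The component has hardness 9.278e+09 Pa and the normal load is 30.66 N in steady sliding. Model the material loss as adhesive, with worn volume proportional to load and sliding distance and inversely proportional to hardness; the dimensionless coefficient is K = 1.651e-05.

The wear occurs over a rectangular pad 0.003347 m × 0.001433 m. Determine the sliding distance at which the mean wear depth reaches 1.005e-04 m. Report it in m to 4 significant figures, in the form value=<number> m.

value=8835 m

Intermediate values are printed rounded — every step carries full float precision — rounded once at the end: 4 significant figures.
Contact area A = 0.003347 m × 0.001433 m = 4.796e-06 m².
In SI base units: W = 30.66 N, H = 9.278e+09 Pa, K = 1.651e-05.
Limit volume V_lim = h_lim·A = 1.005e-04 · 4.796e-06 = 4.820e-10 m³.
Sliding life L = V_lim·H/(K·W) = 4.820e-10 · 9.278e+09 / (1.651e-05 · 30.66) = 8835 m.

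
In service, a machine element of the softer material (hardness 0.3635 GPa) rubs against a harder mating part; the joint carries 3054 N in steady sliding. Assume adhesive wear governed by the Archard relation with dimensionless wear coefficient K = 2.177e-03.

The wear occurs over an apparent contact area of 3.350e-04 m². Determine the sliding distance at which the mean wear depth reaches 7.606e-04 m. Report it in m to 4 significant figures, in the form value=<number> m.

Intermediates are displayed rounded — every step keeps full float precision. Rounded just once to four significant figures.
Hardness H = 0.3635 GPa = 3.635e+08 Pa.
Collected in SI base units: W = 3054 N, H = 3.635e+08 Pa, K = 2.177e-03.
Limit volume V_lim = h_lim·A = 7.606e-04 · 3.350e-04 = 2.548e-07 m³.
Thus life L = V_lim·H/(K·W) = 2.548e-07 · 3.635e+08 / (2.177e-03 · 3054) = 13.93 m.

value=13.93 m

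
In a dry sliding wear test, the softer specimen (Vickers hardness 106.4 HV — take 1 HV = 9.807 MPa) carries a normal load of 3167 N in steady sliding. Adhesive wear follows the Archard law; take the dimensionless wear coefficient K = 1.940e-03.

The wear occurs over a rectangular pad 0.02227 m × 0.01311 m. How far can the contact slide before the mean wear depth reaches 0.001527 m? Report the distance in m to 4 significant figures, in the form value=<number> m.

value=75.72 m

Displayed values are rounded, and every step keeps exact precision; rounded just once: 4 significant figures.
Hardness H = 106.4 HV × 9.807 MPa/HV = 1043 MPa = 1.043e+09 Pa.
Contact area A = 0.02227 m × 0.01311 m = 2.920e-04 m².
In SI base units, W = 3167 N, H = 1.043e+09 Pa, K = 1.940e-03.
Volume at the limit: V_lim = h_lim·A = 0.001527 · 2.920e-04 = 4.458e-07 m³.
Thus life L = V_lim·H/(K·W) = 4.458e-07 · 1.043e+09 / (1.940e-03 · 3167) = 75.72 m.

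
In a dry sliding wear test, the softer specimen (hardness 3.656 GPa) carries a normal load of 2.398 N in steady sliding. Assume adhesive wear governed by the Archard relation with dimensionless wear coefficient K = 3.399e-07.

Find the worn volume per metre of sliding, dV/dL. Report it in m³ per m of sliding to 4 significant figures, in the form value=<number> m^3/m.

Every step runs at full precision — printed values are rounded; rounded once at the end: four significant figures.
Convert: Hardness H = 3.656 GPa = 3.656e+09 Pa.
Expressed in SI base units: W = 2.398 N, H = 3.656e+09 Pa, K = 3.399e-07.
Wear rate dV/dL = K·W/H, so: 3.399e-07 · 2.398 / 3.656e+09 = 2.229e-16 m³/m.

value=2.229e-16 m^3/m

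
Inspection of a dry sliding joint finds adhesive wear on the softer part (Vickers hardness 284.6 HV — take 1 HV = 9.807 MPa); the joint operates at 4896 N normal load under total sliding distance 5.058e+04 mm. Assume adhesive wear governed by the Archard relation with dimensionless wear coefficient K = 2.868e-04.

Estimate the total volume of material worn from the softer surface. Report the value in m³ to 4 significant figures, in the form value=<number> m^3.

Intermediate values are printed rounded — all working math maintains full float precision — a lone final rounding, at 4 significant digits.
Convert: Total distance L = 5.058e+04 mm = 50.58 m.
Convert: Hardness H = 284.6 HV × 9.807 MPa/HV = 2791 MPa = 2.791e+09 Pa.
Restated in SI base units: W = 4896 N, H = 2.791e+09 Pa, K = 2.868e-04.
Archard relation: V = K·W·L/H = 2.868e-04 · 4896 · 50.58 / 2.791e+09 = 2.545e-08 m³.

value=2.545e-08 m^3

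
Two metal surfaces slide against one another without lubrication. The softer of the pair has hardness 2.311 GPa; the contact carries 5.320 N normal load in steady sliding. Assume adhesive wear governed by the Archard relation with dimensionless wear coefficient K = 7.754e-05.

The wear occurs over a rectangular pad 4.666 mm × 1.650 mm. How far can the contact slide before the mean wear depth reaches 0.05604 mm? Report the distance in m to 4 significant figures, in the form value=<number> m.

Intermediate values appear rounded — each operation keeps full precision — rounded once at the end: 4 significant figures.
Hardness H = 2.311 GPa = 2.311e+09 Pa.
Pad sides 4.666 mm × 1.650 mm = 0.004666 m × 0.001650 m. Contact area A = 0.004666 m × 0.001650 m = 7.699e-06 m².
Depth limit h_lim = 0.05604 mm = 5.604e-05 m.
Collected in SI base units: W = 5.320 N, H = 2.311e+09 Pa, K = 7.754e-05.
At the depth limit, V_lim = h_lim·A = 5.604e-05 · 7.699e-06 = 4.314e-10 m³.
Sliding life L = V_lim·H/(K·W) = 4.314e-10 · 2.311e+09 / (7.754e-05 · 5.320) = 2417 m.

value=2417 m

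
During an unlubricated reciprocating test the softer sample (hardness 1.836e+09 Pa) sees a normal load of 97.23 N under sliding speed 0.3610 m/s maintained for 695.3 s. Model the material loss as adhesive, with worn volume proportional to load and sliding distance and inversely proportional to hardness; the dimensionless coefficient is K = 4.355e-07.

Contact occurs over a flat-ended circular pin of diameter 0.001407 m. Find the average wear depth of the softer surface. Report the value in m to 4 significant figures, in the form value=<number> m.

All arithmetic holds exact precision — quoted intermediates are rounded, and one last rounding, at 4 significant figures.
Convert: Distance L = v·t = 0.3610 m/s × 695.3 s = 251.0 m.
Convert: Contact area A = π·d²/4 = π·(0.001407 m)²/4 = 1.555e-06 m².
In SI base units: W = 97.23 N, H = 1.836e+09 Pa, K = 4.355e-07.
By Archard's law, V = K·W·L/H = 4.355e-07 · 97.23 · 251.0 / 1.836e+09 = 5.789e-12 m³.
Mean depth h = V/A = 5.789e-12 / 1.555e-06 = 3.723e-06 m.

value=3.723e-06 m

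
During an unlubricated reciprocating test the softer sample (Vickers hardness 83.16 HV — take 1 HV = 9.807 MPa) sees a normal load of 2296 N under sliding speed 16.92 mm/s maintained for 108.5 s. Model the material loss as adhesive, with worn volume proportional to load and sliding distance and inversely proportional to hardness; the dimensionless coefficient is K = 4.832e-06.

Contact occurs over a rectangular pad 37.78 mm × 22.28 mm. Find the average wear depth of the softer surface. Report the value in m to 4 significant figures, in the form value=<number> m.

Every step keeps full precision; the intermediates appear rounded; one last rounding to 4 significant digits.
Convert: Sliding speed v = 16.92 mm/s = 0.01692 m/s. The distance L = v·t = 0.01692 m/s × 108.5 s = 1.836 m.
Convert: Hardness H = 83.16 HV × 9.807 MPa/HV = 815.6 MPa = 8.156e+08 Pa.
Convert: Pad sides 37.78 mm × 22.28 mm = 0.03778 m × 0.02228 m. Contact area A = 0.03778 m × 0.02228 m = 8.417e-04 m².
As SI base values: W = 2296 N, H = 8.156e+08 Pa, K = 4.832e-06.
Archard volume V = K·W·L/H = 4.832e-06 · 2296 · 1.836 / 8.156e+08 = 2.497e-11 m³.
Depth of wear h = V/A = 2.497e-11 / 8.417e-04 = 2.967e-08 m.

value=2.967e-08 m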